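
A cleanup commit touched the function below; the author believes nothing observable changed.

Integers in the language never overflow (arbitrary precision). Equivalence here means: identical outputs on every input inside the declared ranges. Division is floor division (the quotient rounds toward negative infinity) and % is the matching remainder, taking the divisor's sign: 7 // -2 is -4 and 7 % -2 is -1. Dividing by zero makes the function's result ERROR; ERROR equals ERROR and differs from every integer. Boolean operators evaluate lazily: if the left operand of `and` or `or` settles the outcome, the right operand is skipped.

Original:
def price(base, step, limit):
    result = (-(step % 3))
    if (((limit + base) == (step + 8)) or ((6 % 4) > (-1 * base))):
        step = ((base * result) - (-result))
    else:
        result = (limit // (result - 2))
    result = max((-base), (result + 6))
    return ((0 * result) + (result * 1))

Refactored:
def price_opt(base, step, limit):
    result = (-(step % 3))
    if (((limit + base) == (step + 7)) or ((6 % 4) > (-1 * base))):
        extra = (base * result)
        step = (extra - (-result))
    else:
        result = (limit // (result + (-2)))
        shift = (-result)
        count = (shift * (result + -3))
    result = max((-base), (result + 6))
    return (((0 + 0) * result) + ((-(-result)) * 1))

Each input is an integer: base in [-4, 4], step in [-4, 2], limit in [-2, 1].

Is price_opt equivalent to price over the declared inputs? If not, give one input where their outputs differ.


The edit looks behavioral (`8` became `7`), but over these ranges it never changes the outcome.
One worked example (base=-3, step=-1, limit=0) — price: result becomes -2; next (((limit + base) == (step + 8)) or ((6 % 4) > (-1 * base))) evaluates to false; next result becomes 0; next result becomes 6; next final value 6; price_opt: result becomes -2; next (((limit + base) == (step + 7)) or ((6 % 4) > (-1 * base))) evaluates to false; next result becomes 0; next shift becomes 0; next count becomes 0; next result becomes 6; next final value 6; agreement on 6.
Sweeping the whole domain (252 inputs) finds no disagreement.
verdict: equivalent


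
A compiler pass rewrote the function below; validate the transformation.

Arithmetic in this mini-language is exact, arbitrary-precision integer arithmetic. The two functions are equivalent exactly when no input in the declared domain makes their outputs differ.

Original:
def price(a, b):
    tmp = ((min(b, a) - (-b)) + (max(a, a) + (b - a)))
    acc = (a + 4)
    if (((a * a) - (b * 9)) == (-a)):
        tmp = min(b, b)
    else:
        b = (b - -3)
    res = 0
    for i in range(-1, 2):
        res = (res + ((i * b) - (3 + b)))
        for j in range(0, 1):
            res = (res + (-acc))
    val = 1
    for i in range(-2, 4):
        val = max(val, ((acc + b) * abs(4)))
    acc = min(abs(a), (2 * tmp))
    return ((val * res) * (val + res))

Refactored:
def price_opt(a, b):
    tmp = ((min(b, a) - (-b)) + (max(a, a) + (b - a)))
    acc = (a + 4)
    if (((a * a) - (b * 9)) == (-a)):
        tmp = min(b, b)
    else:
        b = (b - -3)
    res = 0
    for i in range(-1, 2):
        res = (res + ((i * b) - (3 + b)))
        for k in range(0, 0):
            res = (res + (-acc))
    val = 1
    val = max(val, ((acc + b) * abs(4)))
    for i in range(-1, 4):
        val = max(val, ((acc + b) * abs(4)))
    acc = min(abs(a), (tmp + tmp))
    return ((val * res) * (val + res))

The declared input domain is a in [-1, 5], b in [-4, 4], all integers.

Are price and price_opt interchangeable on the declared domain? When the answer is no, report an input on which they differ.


Consider the input a=-1, b=-4.
price: tmp = -12; acc = 3; (((a * a) - (b * 9)) == (-a)) -> false; b = -1; res = 0; [i=-1]; res = -1; [j=0]; res = -4; [i=0]; res = -6; [j=0]; res = -9; [i=1]; res = -12; [j=0]; res = -15; val = 1; [i=-2]; val = 8; [i=-1]; val = 8; [i=0]; val = 8; [i=1]; val = 8; [i=2]; val = 8; [i=3]; val = 8; acc = -24; return 840
price_opt: tmp = -12; acc = 3; (((a * a) - (b * 9)) == (-a)) -> false; b = -1; res = 0; [i=-1]; res = -1; the k loop: no iterations; [i=0]; res = -3; the k loop: no iterations; [i=1]; res = -6; the k loop: no iterations; val = 1; val = 8; [i=-1]; val = 8; [i=0]; val = 8; [i=1]; val = 8; [i=2]; val = 8; [i=3]; val = 8; acc = -24; return -96
840 and -96 differ, so these are not the same function on this domain.
verdict: not equivalent; witness: a=-1, b=-4


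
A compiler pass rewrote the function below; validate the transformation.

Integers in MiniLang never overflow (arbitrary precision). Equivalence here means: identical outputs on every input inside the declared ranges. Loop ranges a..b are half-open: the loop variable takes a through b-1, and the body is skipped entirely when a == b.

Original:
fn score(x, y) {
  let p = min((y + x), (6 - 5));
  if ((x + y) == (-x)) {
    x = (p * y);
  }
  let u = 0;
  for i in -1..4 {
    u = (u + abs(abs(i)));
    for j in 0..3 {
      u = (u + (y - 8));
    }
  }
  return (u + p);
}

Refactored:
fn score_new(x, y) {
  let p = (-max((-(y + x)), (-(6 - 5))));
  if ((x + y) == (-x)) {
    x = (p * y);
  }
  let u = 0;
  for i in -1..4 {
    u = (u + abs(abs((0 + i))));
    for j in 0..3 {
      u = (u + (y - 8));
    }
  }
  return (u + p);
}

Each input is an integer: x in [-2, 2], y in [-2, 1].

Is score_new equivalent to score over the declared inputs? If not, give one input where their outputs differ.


Equivalent — the differences include constant usage differs; also min/max/abs usage differs; also arithmetic usage differs, yet no declared input distinguishes the two.
Spot check at x=-2, y=-2 — score: p=-4, then ((x + y) == (-x)) is false, then u=0, then (i=-1), then u=1, then (j=0), then u=-9, then (j=1), then u=-19, then (j=2), then u=-29, then (i=0), then u=-29, then (j=0), then u=-39, then (j=1), then u=-49, then (j=2), then u=-59, then (i=1), then u=-58, then (j=0), then u=-68, then (j=1), then u=-78, then (j=2), then u=-88, then (i=2), then u=-86, then (j=0), then u=-96, then (j=1), then u=-106, then (j=2), then u=-116, then (i=3), then u=-113, then (j=0), then u=-123, then (j=1), then u=-133, then (j=2), then u=-143, then returns -147. score_new: p=-4, then ((x + y) == (-x)) is false, then u=0, then (i=-1), then u=1, then (j=0), then u=-9, then (j=1), then u=-19, then (j=2), then u=-29, then (i=0), then u=-29, then (j=0), then u=-39, then (j=1), then u=-49, then (j=2), then u=-59, then (i=1), then u=-58, then (j=0), then u=-68, then (j=1), then u=-78, then (j=2), then u=-88, then (i=2), then u=-86, then (j=0), then u=-96, then (j=1), then u=-106, then (j=2), then u=-116, then (i=3), then u=-113, then (j=0), then u=-123, then (j=1), then u=-133, then (j=2), then u=-143, then returns -147. Both give -147.
An exhaustive pass over the 20 declared inputs shows identical outputs.
verdict: equivalent


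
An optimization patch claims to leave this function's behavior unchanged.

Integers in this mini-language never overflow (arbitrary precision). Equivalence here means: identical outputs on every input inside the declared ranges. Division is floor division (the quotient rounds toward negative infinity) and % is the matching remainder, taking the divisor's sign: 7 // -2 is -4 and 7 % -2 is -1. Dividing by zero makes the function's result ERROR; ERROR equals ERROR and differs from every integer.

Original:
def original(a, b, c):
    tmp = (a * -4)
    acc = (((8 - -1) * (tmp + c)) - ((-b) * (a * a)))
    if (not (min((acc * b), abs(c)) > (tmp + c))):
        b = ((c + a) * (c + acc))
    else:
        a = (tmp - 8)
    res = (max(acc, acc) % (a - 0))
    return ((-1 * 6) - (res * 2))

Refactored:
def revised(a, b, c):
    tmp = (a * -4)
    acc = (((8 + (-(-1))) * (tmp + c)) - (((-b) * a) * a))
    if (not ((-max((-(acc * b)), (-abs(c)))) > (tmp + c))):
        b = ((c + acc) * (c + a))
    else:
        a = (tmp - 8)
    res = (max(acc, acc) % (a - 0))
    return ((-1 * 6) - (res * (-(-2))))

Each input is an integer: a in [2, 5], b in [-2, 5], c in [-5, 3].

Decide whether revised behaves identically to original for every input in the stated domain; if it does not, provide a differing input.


Reading the diff, among the changes: min/max/abs usage differs, arithmetic usage differs.
One worked example (a=5, b=-2, c=-1) — original: tmp=-20, then acc=-239, then (not (min((acc * b), abs(c)) > (tmp + c))) is false, then a=-28, then res=-15, then returns 24; revised: tmp=-20, then acc=-239, then (not ((-max((-(acc * b)), (-abs(c)))) > (tmp + c))) is false, then a=-28, then res=-15, then returns 24; agreement on 24.
Across all 288 domain points the two functions coincide.
verdict: equivalent


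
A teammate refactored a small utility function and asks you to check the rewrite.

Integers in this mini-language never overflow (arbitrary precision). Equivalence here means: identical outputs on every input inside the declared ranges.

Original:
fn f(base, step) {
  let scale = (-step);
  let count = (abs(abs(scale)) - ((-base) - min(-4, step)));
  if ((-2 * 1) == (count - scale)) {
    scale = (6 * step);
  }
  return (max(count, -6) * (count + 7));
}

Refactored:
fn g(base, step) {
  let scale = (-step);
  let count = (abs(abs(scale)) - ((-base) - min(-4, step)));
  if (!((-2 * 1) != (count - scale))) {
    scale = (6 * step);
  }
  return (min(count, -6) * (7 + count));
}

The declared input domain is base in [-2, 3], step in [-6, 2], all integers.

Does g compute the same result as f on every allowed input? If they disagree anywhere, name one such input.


These are not equivalent — on base=-2, step=-6 the outputs split (-10 vs -30).
f: scale=6, then count=-2, then ((-2 * 1) == (count - scale)) is false, then returns -10
g: scale=6, then count=-2, then (!((-2 * 1) != (count - scale))) is false, then returns -30
verdict: not equivalent; witness: base=-2, step=-6


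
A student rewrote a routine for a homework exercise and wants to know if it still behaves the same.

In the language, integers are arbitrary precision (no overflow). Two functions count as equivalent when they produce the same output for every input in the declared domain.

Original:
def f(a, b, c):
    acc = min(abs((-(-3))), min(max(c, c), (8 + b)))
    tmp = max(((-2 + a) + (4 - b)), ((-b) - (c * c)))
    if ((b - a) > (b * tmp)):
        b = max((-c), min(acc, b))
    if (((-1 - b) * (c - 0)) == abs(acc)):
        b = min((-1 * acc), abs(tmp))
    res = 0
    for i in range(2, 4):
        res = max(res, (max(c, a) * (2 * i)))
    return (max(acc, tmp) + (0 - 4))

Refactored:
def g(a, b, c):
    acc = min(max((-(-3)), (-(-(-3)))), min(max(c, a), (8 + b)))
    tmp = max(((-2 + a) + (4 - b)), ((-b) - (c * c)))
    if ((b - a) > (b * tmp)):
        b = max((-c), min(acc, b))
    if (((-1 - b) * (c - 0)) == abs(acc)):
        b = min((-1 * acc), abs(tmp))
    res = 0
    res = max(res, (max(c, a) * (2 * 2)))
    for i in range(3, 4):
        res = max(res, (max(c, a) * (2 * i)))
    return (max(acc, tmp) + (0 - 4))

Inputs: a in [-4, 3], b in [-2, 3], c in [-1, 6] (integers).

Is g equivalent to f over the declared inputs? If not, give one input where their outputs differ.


On input a=0, b=3, c=-1, f returns -5 while g returns -4.
verdict: not equivalent; witness: a=0, b=3, c=-1


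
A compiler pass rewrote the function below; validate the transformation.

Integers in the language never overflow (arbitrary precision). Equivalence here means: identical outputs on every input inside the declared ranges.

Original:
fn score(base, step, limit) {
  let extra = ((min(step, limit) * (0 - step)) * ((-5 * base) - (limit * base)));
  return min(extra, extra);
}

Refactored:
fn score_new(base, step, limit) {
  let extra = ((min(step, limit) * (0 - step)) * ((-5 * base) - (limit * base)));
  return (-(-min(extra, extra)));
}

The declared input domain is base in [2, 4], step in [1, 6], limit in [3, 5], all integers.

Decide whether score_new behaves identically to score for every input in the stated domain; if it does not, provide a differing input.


Side by side, the visible changes include: same computation, different form.
One worked example (base=3, step=6, limit=3) — score: extra becomes 432; next final value 432; score_new: extra becomes 432; next final value 432; agreement on 432.
Sweeping the whole domain (54 inputs) finds no disagreement.
verdict: equivalent


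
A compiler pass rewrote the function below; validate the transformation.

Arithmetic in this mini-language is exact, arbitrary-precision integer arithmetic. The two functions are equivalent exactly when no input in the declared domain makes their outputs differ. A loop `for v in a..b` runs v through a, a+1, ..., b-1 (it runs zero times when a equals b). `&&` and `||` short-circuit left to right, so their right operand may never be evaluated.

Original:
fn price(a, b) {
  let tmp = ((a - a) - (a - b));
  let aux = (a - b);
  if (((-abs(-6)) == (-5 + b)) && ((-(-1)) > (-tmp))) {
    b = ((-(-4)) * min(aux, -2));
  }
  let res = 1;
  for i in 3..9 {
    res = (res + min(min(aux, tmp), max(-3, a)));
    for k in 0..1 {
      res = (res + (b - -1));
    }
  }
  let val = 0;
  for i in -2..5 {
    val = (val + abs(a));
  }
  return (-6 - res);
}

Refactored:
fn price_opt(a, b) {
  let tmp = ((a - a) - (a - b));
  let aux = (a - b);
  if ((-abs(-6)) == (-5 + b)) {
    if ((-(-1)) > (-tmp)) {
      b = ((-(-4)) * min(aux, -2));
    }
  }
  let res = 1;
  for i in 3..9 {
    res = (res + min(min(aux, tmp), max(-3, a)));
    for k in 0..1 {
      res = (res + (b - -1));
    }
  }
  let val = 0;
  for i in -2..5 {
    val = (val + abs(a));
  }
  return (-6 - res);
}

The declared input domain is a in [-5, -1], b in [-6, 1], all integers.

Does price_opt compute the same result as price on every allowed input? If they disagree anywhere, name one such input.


Differences: branching structure differs; also boolean connective usage differs; also statement counts differ — yet all 40 inputs agree.
verdict: equivalent


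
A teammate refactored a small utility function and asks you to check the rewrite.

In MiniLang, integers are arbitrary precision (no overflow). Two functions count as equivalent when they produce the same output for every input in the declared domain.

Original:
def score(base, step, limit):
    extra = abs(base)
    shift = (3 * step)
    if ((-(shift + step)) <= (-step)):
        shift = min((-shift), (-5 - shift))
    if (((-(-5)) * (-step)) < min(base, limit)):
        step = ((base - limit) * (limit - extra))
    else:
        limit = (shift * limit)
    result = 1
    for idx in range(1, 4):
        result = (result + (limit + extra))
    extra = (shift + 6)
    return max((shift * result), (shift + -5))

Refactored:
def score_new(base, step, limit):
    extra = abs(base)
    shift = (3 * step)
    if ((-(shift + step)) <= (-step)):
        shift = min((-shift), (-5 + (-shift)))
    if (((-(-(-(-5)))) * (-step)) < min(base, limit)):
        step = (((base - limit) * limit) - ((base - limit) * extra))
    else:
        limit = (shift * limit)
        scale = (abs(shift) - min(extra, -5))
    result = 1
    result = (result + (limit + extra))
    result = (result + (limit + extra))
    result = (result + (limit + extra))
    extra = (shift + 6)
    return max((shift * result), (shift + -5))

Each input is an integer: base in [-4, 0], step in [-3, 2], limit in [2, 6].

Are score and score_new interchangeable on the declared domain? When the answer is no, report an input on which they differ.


This is a faithful refactor — local variable names differ, arithmetic usage differs, min/max/abs usage differs, loop structure differs, statement counts differ, constant usage differs, but the computed results match everywhere.
Tracing base=-4, step=0, limit=5: score: extra := 4 | shift := 0 | ((-(shift + step)) <= (-step)): true | shift := -5 | (((-(-5)) * (-step)) < min(base, limit)): false | limit := -25 | result := 1 | iter idx=1: | result := -20 | iter idx=2: | result := -41 | iter idx=3: | result := -62 | extra := 1 | result 310 | score_new: extra := 4 | shift := 0 | ((-(shift + step)) <= (-step)): true | shift := -5 | (((-(-(-(-5)))) * (-step)) < min(base, limit)): false | limit := -25 | scale := 10 | result := 1 | result := -20 | result := -41 | result := -62 | extra := 1 | result 310 — matching result 310.
Across all 150 domain points the two functions coincide.
verdict: equivalent


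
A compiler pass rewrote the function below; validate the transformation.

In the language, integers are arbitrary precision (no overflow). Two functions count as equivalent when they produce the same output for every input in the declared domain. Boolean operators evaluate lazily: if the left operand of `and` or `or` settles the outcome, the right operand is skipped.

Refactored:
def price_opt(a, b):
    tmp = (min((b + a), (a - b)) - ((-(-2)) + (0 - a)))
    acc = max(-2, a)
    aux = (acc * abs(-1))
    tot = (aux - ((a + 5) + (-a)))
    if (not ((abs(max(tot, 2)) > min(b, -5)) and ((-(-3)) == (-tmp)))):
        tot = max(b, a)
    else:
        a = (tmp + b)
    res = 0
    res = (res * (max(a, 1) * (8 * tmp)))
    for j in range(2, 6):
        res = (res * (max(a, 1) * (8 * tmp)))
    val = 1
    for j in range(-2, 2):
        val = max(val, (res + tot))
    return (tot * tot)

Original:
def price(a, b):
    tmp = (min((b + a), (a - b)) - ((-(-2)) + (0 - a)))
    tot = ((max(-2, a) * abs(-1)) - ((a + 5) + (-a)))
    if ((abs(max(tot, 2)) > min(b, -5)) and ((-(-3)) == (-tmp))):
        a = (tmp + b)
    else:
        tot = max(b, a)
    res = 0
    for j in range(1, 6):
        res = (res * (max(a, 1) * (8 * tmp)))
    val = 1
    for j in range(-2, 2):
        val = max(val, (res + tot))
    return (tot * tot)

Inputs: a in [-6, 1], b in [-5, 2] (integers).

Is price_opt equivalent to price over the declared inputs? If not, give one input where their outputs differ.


Behavior is preserved: although boolean connective usage differs; and arithmetic usage differs; and local variable names differ; and constant usage differs; and loop structure differs; and min/max/abs usage differs; and statement counts differ, the outputs never diverge.
As a probe, take a=0, b=1: price runs tmp becomes -3; next tot becomes -5; next ((abs(max(tot, 2)) > min(b, -5)) and ((-(-3)) == (-tmp))) evaluates to true; next a becomes -2; next res becomes 0; next at j=1:; next res becomes 0; next at j=2:; next res becomes 0; next at j=3:; next res becomes 0; next at j=4:; next res becomes 0; next at j=5:; next res becomes 0; next val becomes 1; next at j=-2:; next val becomes 1; next at j=-1:; next val becomes 1; next at j=0:; next val becomes 1; next at j=1:; next val becomes 1; next final value 25; price_opt runs tmp becomes -3; next acc becomes 0; next aux becomes 0; next tot becomes -5; next (not ((abs(max(tot, 2)) > min(b, -5)) and ((-(-3)) == (-tmp)))) evaluates to false; next a becomes -2; next res becomes 0; next res becomes 0; next at j=2:; next res becomes 0; next at j=3:; next res becomes 0; next at j=4:; next res becomes 0; next at j=5:; next res becomes 0; next val becomes 1; next at j=-2:; next val becomes 1; next at j=-1:; next val becomes 1; next at j=0:; next val becomes 1; next at j=1:; next val becomes 1; next final value 25; both end at 25.
Checked all 64 inputs in the declared domain: the outputs agree on every one.
verdict: equivalent


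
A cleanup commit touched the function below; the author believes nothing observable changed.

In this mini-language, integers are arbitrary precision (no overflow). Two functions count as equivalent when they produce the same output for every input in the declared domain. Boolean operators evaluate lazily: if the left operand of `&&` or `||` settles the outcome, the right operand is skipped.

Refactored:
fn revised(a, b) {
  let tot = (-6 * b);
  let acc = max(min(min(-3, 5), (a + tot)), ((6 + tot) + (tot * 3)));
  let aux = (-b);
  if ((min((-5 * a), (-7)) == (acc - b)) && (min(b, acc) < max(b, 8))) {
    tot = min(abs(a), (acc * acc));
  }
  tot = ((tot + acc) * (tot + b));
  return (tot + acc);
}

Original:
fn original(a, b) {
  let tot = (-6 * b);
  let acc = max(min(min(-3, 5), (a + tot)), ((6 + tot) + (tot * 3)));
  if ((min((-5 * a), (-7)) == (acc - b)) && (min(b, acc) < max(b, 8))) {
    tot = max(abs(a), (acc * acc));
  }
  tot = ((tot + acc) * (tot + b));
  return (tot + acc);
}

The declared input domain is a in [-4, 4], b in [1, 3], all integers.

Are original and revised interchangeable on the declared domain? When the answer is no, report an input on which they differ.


The rewrite breaks on a=0, b=1, where the results are 1104 and -12.
original: tot := -6 | acc := -6 | ((min((-5 * a), (-7)) == (acc - b)) && (min(b, acc) < max(b, 8))): true | tot := 36 | tot := 1110 | result 1104
revised: tot := -6 | acc := -6 | aux := -1 | ((min((-5 * a), (-7)) == (acc - b)) && (min(b, acc) < max(b, 8))): true | tot := 0 | tot := -6 | result -12
verdict: not equivalent; witness: a=0, b=1


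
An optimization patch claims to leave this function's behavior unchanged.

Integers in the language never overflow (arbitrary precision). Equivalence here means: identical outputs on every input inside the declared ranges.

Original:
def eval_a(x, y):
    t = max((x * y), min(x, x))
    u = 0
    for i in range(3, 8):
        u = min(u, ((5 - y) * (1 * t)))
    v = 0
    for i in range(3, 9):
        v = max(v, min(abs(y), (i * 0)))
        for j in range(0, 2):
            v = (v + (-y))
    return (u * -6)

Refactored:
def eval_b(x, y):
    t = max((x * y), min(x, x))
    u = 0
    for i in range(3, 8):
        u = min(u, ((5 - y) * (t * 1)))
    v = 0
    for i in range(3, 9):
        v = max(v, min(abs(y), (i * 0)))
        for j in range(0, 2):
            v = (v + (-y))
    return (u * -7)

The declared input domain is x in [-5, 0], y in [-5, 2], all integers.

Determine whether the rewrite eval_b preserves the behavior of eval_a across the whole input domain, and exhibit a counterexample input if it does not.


Try x=-5, y=1.
eval_a: t := -5 | u := 0 | iter i=3: | u := -20 | iter i=4: | u := -20 | iter i=5: | u := -20 | iter i=6: | u := -20 | iter i=7: | u := -20 | v := 0 | iter i=3: | v := 0 | iter j=0: | v := -1 | iter j=1: | v := -2 | iter i=4: | v := 0 | iter j=0: | v := -1 | iter j=1: | v := -2 | iter i=5: | v := 0 | iter j=0: | v := -1 | iter j=1: | v := -2 | iter i=6: | v := 0 | iter j=0: | v := -1 | iter j=1: | v := -2 | iter i=7: | v := 0 | iter j=0: | v := -1 | iter j=1: | v := -2 | iter i=8: | v := 0 | iter j=0: | v := -1 | iter j=1: | v := -2 | result 120
eval_b: t := -5 | u := 0 | iter i=3: | u := -20 | iter i=4: | u := -20 | iter i=5: | u := -20 | iter i=6: | u := -20 | iter i=7: | u := -20 | v := 0 | iter i=3: | v := 0 | iter j=0: | v := -1 | iter j=1: | v := -2 | iter i=4: | v := 0 | iter j=0: | v := -1 | iter j=1: | v := -2 | iter i=5: | v := 0 | iter j=0: | v := -1 | iter j=1: | v := -2 | iter i=6: | v := 0 | iter j=0: | v := -1 | iter j=1: | v := -2 | iter i=7: | v := 0 | iter j=0: | v := -1 | iter j=1: | v := -2 | iter i=8: | v := 0 | iter j=0: | v := -1 | iter j=1: | v := -2 | result 140
120 against 140: the behavior changed.
verdict: not equivalent; witness: x=-5, y=1


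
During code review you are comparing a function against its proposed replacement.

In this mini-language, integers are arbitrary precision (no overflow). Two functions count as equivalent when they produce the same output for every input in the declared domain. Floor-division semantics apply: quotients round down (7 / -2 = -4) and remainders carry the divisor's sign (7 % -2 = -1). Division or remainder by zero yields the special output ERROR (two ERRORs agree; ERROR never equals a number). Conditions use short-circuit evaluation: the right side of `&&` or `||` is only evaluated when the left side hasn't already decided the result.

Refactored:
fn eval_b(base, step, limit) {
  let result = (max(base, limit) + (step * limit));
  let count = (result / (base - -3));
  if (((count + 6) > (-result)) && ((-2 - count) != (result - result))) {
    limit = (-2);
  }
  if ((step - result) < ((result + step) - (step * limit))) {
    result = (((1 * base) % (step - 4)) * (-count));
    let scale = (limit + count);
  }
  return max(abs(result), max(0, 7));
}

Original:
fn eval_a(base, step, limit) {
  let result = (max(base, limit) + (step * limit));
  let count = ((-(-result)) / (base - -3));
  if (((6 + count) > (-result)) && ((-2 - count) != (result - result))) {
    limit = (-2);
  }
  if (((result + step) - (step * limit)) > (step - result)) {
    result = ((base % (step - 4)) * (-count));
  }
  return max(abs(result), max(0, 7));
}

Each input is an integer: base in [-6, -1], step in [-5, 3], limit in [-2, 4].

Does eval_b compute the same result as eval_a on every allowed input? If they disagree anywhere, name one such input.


The two versions differ — the changes include statement counts differ, plus comparison usage differs, plus local variable names differ, plus constant usage differs, plus arithmetic usage differs.
One worked example (base=-1, step=-2, limit=4) — eval_a: result=-4, then count=-2, then (((6 + count) > (-result)) && ((-2 - count) != (result - result))) is false, then (((result + step) - (step * limit)) > (step - result)) is false, then returns 7; eval_b: result=-4, then count=-2, then (((count + 6) > (-result)) && ((-2 - count) != (result - result))) is false, then ((step - result) < ((result + step) - (step * limit))) is false, then returns 7; agreement on 7.
An exhaustive pass over the 378 declared inputs shows identical outputs.
verdict: equivalent


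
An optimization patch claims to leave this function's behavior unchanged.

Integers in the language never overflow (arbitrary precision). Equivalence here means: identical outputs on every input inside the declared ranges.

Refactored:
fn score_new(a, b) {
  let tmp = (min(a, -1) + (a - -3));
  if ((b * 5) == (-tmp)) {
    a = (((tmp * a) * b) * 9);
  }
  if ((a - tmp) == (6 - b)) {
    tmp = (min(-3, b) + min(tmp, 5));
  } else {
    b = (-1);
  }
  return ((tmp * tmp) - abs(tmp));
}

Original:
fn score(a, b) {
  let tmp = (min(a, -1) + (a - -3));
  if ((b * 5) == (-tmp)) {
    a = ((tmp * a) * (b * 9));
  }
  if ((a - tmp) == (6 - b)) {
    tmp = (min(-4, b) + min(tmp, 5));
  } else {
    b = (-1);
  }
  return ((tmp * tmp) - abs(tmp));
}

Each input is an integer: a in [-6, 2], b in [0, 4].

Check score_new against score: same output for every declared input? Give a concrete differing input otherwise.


Consider the input a=-6, b=3.
score: tmp := -9 | ((b * 5) == (-tmp)): false | ((a - tmp) == (6 - b)): true | tmp := -13 | result 156
score_new: tmp := -9 | ((b * 5) == (-tmp)): false | ((a - tmp) == (6 - b)): true | tmp := -12 | result 132
156 != 132, so the rewrite changes behavior.
verdict: not equivalent; witness: a=-6, b=3


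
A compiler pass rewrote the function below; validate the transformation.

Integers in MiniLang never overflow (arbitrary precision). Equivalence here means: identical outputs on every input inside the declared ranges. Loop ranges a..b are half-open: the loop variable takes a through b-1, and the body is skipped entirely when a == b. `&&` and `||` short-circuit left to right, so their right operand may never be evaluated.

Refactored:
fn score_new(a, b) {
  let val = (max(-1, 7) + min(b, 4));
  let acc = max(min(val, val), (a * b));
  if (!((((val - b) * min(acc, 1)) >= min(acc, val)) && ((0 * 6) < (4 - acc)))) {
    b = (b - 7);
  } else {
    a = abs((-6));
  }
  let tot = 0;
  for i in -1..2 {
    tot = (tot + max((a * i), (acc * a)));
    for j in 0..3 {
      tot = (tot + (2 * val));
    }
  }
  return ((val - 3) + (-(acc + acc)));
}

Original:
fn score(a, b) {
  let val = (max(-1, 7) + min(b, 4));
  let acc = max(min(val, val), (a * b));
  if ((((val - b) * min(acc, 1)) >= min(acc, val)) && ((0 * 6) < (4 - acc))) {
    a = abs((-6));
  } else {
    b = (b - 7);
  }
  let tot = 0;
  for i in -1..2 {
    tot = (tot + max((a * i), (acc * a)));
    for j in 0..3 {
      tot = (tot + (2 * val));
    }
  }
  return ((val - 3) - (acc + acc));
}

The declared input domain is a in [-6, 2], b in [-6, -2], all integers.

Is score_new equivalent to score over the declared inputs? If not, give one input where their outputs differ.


Changes here: arithmetic usage differs; also boolean connective usage differs; the full 45-point sweep finds no disagreement.
verdict: equivalent


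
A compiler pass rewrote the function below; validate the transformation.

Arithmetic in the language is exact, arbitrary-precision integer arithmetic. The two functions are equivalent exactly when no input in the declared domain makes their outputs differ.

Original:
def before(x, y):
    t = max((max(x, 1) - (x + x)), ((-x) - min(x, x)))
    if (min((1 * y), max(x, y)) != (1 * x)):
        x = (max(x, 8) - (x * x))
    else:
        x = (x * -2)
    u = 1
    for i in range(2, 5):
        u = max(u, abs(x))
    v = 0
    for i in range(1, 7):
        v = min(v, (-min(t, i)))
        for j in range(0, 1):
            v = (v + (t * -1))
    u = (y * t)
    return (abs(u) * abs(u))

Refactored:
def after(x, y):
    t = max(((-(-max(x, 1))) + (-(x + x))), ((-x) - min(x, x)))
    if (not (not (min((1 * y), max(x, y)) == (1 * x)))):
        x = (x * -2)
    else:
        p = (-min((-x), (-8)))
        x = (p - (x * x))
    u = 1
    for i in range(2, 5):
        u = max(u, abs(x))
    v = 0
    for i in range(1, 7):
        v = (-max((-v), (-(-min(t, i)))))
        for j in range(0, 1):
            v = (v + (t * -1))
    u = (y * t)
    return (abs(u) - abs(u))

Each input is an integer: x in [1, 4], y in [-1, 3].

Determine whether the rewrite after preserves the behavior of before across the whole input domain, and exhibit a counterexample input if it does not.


Run the pair on x=1, y=-1.
before: t=-1, then (min((1 * y), max(x, y)) != (1 * x)) is true, then x=7, then u=1, then (i=2), then u=7, then (i=3), then u=7, then (i=4), then u=7, then v=0, then (i=1), then v=0, then (j=0), then v=1, then (i=2), then v=1, then (j=0), then v=2, then (i=3), then v=1, then (j=0), then v=2, then (i=4), then v=1, then (j=0), then v=2, then (i=5), then v=1, then (j=0), then v=2, then (i=6), then v=1, then (j=0), then v=2, then u=1, then returns 1
after: t=-1, then (not (not (min((1 * y), max(x, y)) == (1 * x)))) is false, then p=8, then x=7, then u=1, then (i=2), then u=7, then (i=3), then u=7, then (i=4), then u=7, then v=0, then (i=1), then v=0, then (j=0), then v=1, then (i=2), then v=1, then (j=0), then v=2, then (i=3), then v=1, then (j=0), then v=2, then (i=4), then v=1, then (j=0), then v=2, then (i=5), then v=1, then (j=0), then v=2, then (i=6), then v=1, then (j=0), then v=2, then u=1, then returns 0
1 vs 0 — the two versions disagree here.
verdict: not equivalent; witness: x=1, y=-1


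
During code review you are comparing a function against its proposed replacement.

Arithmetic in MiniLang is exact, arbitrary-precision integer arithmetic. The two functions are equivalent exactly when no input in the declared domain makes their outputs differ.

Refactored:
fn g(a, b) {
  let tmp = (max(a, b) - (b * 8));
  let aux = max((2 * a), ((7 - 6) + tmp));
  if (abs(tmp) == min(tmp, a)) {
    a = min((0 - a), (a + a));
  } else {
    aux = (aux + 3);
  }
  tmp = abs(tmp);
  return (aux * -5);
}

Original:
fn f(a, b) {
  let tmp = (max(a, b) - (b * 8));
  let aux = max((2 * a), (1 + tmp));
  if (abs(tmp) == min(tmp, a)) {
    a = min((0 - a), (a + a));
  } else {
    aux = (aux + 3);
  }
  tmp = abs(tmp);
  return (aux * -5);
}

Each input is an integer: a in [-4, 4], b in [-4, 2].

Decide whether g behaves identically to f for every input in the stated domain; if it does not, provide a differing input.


Equivalent — the differences include arithmetic usage differs, plus constant usage differs, yet no declared input distinguishes the two.
One worked example (a=-4, b=1) — f: tmp becomes -7; next aux becomes -6; next (abs(tmp) == min(tmp, a)) evaluates to false; next aux becomes -3; next tmp becomes 7; next final value 15; g: tmp becomes -7; next aux becomes -6; next (abs(tmp) == min(tmp, a)) evaluates to false; next aux becomes -3; next tmp becomes 7; next final value 15; agreement on 15.
An exhaustive pass over the 63 declared inputs shows identical outputs.
verdict: equivalent


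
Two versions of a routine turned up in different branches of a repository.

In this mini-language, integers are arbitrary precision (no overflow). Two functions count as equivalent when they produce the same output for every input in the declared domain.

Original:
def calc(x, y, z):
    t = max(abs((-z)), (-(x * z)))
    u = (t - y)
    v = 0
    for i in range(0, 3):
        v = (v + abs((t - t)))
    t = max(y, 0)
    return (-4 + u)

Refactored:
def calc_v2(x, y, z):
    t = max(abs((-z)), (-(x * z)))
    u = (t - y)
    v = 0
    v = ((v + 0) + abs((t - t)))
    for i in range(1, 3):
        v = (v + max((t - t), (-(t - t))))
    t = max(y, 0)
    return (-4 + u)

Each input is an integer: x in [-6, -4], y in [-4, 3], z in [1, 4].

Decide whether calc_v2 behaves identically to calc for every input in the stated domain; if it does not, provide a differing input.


Equivalent — the differences include loop structure differs, and min/max/abs usage differs, and statement counts differ, and constant usage differs, and arithmetic usage differs, yet no declared input distinguishes the two.
One worked example (x=-6, y=3, z=1) — calc: t=6, then u=3, then v=0, then (i=0), then v=0, then (i=1), then v=0, then (i=2), then v=0, then t=3, then returns -1; calc_v2: t=6, then u=3, then v=0, then v=0, then (i=1), then v=0, then (i=2), then v=0, then t=3, then returns -1; agreement on -1.
Across all 96 domain points the two functions coincide.
verdict: equivalent


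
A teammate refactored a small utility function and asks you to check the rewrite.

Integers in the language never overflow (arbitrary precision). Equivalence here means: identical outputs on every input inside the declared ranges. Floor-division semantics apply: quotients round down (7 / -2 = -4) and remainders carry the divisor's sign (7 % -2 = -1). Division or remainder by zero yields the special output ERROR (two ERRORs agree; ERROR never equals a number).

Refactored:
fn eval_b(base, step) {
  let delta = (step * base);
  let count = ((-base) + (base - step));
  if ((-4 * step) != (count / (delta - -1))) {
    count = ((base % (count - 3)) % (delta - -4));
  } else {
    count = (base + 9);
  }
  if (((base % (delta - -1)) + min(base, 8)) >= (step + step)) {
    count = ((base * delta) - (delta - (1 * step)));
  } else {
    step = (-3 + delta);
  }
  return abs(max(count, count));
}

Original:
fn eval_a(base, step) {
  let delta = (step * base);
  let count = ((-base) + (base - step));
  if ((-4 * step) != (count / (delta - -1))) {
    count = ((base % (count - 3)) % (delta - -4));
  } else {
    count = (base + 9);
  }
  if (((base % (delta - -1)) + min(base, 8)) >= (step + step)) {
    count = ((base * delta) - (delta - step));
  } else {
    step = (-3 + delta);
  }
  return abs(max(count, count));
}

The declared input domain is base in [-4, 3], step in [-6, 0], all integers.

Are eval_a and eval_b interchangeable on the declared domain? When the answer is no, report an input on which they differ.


This is a faithful refactor — constant usage differs, and arithmetic usage differs, but the computed results match everywhere.
One worked example (base=3, step=0) — eval_a: delta = 0; count = 0; ((-4 * step) != (count / (delta - -1))) -> false; count = 12; (((base % (delta - -1)) + min(base, 8)) >= (step + step)) -> true; count = 0; return 0; eval_b: delta = 0; count = 0; ((-4 * step) != (count / (delta - -1))) -> false; count = 12; (((base % (delta - -1)) + min(base, 8)) >= (step + step)) -> true; count = 0; return 0; agreement on 0.
Across all 56 domain points the two functions coincide.
verdict: equivalent


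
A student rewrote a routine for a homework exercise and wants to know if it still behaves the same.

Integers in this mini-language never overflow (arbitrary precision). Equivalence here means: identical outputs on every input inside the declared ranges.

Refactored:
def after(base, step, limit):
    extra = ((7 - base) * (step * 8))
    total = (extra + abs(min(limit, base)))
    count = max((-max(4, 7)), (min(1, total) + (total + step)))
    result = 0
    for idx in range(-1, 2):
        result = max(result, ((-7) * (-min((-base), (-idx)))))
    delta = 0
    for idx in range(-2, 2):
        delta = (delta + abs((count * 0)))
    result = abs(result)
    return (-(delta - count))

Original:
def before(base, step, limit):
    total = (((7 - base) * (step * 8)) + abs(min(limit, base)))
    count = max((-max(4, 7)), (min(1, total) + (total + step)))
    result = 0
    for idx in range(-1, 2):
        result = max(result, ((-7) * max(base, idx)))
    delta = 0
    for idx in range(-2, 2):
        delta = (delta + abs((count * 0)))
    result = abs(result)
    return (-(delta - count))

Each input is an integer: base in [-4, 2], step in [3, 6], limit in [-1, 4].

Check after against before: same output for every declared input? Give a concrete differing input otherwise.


This is a faithful refactor — statement counts differ; and local variable names differ; and min/max/abs usage differs, but the computed results match everywhere.
Tracing base=1, step=4, limit=0: before: total := 192 | count := 197 | result := 0 | iter idx=-1: | result := 0 | iter idx=0: | result := 0 | iter idx=1: | result := 0 | delta := 0 | iter idx=-2: | delta := 0 | iter idx=-1: | delta := 0 | iter idx=0: | delta := 0 | iter idx=1: | delta := 0 | result := 0 | result 197 | after: extra := 192 | total := 192 | count := 197 | result := 0 | iter idx=-1: | result := 0 | iter idx=0: | result := 0 | iter idx=1: | result := 0 | delta := 0 | iter idx=-2: | delta := 0 | iter idx=-1: | delta := 0 | iter idx=0: | delta := 0 | iter idx=1: | delta := 0 | result := 0 | result 197 — matching result 197.
Every one of the 168 inputs gives matching results.
verdict: equivalent


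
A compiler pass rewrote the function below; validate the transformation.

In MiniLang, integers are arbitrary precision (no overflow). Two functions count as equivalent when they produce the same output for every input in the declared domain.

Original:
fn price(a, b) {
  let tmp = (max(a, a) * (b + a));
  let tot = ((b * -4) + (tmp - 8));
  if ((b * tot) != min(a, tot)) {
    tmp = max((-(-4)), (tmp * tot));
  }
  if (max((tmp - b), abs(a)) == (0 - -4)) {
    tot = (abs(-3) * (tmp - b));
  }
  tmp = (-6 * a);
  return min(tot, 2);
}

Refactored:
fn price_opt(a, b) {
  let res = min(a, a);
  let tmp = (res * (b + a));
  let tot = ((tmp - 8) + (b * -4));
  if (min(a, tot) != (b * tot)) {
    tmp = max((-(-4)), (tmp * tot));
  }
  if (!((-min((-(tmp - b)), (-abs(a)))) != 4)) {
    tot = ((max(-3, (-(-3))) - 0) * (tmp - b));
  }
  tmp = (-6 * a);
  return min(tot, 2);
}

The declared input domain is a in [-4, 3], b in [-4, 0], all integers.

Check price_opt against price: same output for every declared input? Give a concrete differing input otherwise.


The one real change (`max(a, a)` became `min(a, a)`) has no effect anywhere in the declared ranges; all 40 inputs agree.
verdict: equivalent


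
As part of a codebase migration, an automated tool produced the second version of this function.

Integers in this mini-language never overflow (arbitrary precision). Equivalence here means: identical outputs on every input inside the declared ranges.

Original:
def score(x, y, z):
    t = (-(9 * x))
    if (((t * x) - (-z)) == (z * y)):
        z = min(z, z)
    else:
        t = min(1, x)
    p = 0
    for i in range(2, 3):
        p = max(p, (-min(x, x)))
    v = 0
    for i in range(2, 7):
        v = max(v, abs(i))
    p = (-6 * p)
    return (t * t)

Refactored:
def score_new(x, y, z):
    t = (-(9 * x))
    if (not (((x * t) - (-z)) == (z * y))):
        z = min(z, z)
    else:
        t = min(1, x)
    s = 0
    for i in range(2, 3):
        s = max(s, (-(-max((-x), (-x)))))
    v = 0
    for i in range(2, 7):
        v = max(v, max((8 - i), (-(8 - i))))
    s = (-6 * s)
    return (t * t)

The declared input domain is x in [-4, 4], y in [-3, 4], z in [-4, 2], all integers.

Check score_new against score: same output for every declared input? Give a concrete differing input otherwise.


The rewrite breaks on x=-4, y=-3, z=-4, where the results are 16 and 1296.
score: t = 36; (((t * x) - (-z)) == (z * y)) -> false; t = -4; p = 0; [i=2]; p = 4; v = 0; [i=2]; v = 2; [i=3]; v = 3; [i=4]; v = 4; [i=5]; v = 5; [i=6]; v = 6; p = -24; return 16
score_new: t = 36; (not (((x * t) - (-z)) == (z * y))) -> true; z = -4; s = 0; [i=2]; s = 4; v = 0; [i=2]; v = 6; [i=3]; v = 6; [i=4]; v = 6; [i=5]; v = 6; [i=6]; v = 6; s = -24; return 1296
verdict: not equivalent; witness: x=-4, y=-3, z=-4
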